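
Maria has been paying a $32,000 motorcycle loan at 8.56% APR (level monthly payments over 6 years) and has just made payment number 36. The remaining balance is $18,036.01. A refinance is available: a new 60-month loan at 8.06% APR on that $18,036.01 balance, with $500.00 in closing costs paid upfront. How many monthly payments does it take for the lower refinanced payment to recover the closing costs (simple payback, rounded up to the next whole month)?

Current payment = 32,000 × 8.56%/12 / (1 − (1+0.0071333)^−72) = $569.85.
Refinanced payment = 18,036.01 × 0.0067167 / (1 − (1+0.0067167)^−60) = $366.22.
Monthly savings = $569.85 − $366.22 = $203.63.
Break-even = $500.00 / $203.63 = 2.46 → 3 months.

3 months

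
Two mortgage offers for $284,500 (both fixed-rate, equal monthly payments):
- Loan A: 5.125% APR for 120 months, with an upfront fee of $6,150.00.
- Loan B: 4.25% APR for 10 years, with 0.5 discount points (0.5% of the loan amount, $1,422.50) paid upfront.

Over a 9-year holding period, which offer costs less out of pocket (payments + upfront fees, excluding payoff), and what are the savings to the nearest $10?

Loan A: at 5.125% the monthly rate is 0.0042708, so the payment is 284,500 × 0.0042708 / (1 − 1.0042708^−120) = $3,034.98.
Loan B: monthly rate = 4.25%/12 = 0.0035417; payment = 284,500 × 0.0035417 / (1 − (1+0.0035417)^−120) = $2,914.35.
Over 108 months: Loan A costs 108 × $3,034.98 + $6,150.00 = $333,927.84; Loan B costs 108 × $2,914.35 + $1,422.50 = $316,172.30.
Loan B is cheaper by $333,927.84 − $316,172.30 = $17,755.54.

Loan B by $17,760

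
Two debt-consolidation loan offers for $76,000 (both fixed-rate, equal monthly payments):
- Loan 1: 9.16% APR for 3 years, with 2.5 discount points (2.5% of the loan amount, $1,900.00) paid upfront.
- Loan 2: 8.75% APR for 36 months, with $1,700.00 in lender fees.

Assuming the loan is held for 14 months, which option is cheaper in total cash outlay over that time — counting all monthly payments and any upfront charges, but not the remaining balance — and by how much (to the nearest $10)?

Loan 2 by $400

Loan 1: at 9.16% the monthly rate is 0.0076333, so the payment is 76,000 × 0.0076333 / (1 − 1.0076333^−36) = $2,422.44.
Loan 2: at 8.75% the monthly rate is 0.0072917, so the payment is 76,000 × 0.0072917 / (1 − 1.0072917^−36) = $2,407.95.
Over 14 months: Loan 1 costs 14 × $2,422.44 + $1,900.00 = $35,814.16; Loan 2 costs 14 × $2,407.95 + $1,700.00 = $35,411.30.
Loan 2 is cheaper by $35,814.16 − $35,411.30 = $402.86.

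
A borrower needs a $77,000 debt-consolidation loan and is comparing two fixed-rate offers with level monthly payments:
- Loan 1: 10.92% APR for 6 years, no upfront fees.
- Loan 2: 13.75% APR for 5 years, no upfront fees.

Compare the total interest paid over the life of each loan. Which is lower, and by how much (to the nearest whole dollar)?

Loan 1 by $1,604

Loan 1: monthly rate = 10.92%/12 = 0.0091000; payment = 77,000 × 0.0091000 / (1 − (1+0.0091000)^−72) = $1,462.47.
Total interest on Loan 1 = 72 × $1,462.47 − $77,000 = $28,297.84.
Loan 2: at 13.75% the monthly rate is 0.0114583, so the payment is 77,000 × 0.0114583 / (1 − 1.0114583^−60) = $1,781.69.
Total interest on Loan 2 = 60 × $1,781.69 − $77,000 = $29,901.40.
Loan 1 is lower by $1,603.56.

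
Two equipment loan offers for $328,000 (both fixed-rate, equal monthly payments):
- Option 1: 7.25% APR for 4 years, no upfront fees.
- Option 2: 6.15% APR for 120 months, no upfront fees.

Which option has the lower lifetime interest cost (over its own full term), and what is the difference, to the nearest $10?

Option 1 by $61,110

Option 1: at 7.25% the monthly rate is 0.0060417, so the payment is 328,000 × 0.0060417 / (1 − 1.0060417^−48) = $7,892.47.
Total interest on Option 1 = 48 × $7,892.47 − $328,000 = $50,838.56.
Option 2: at 6.15% the monthly rate is 0.0051250, so the payment is 328,000 × 0.0051250 / (1 − 1.0051250^−120) = $3,666.23.
Total interest on Option 2 = 120 × $3,666.23 − $328,000 = $111,947.60.
Option 1 is lower by $61,109.04.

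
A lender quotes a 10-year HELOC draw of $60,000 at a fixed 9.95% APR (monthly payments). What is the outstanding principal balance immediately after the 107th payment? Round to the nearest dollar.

With monthly rate i = 9.95%/12 = 0.0082917, the balance after k of n payments is P · [(1+i)^n − (1+i)^k] / [(1+i)^n − 1].
(1+0.0082917)^120 = 2.69365109 and (1+0.0082917)^107 = 2.41947439, so the balance is 60,000 × (2.69365109 − 2.41947439) / (2.69365109 − 1) = $9,713.10.

$9,713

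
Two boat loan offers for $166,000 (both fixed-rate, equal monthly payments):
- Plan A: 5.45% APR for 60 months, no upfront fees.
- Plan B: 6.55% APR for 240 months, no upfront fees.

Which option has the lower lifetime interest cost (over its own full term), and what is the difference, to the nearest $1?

Plan A: monthly rate = 5.45%/12 = 0.0045417; payment = 166,000 × 0.0045417 / (1 − (1+0.0045417)^−60) = $3,166.96.
Total interest on Plan A = 60 × $3,166.96 − $166,000 = $24,017.60.
Plan B: at 6.55% the monthly rate is 0.0054583, so the payment is 166,000 × 0.0054583 / (1 − 1.0054583^−240) = $1,242.54.
Total interest on Plan B = 240 × $1,242.54 − $166,000 = $132,209.60.
Plan A is lower by $108,192.00.

Plan A by $108,192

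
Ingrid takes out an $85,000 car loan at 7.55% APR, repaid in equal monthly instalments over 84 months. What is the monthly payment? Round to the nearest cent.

Monthly rate = 7.55%/12 = 0.0062917; payment = 85,000 × 0.0062917 / (1 − (1+0.0062917)^−84) = $1,305.85.

$1,305.85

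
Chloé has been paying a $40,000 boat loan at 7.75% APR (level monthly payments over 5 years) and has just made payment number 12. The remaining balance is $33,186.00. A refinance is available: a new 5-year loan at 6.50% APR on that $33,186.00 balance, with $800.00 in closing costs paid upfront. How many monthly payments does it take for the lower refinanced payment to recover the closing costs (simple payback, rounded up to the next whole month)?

Current payment = 40,000 × 7.75%/12 / (1 − (1+0.0064583)^−60) = $806.28.
Refinanced payment = 33,186.00 × 0.0054167 / (1 − (1+0.0054167)^−60) = $649.32.
Monthly savings = $806.28 − $649.32 = $156.96.
Break-even = $800.00 / $156.96 = 5.10 → 6 months.

6 months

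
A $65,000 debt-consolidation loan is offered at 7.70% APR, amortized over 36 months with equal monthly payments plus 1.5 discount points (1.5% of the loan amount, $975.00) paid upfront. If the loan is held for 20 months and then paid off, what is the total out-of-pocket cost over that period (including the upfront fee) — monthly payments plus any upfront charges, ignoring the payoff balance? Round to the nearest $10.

At 7.70% the monthly rate is 0.0064167, so the payment is 65,000 × 0.0064167 / (1 − 1.0064167^−36) = $2,027.88.
Total outlay = 20 × $2,027.88 + $975.00 = $41,532.60.

$41,530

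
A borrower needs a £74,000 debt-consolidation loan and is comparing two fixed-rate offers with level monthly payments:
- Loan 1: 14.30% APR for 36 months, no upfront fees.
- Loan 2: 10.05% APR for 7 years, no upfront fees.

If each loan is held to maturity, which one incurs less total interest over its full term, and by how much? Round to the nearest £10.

Loan 1: monthly rate = 14.3%/12 = 0.0119167; payment = 74,000 × 0.0119167 / (1 − (1+0.0119167)^−36) = £2,539.94.
Total interest on Loan 1 = 36 × £2,539.94 − £74,000 = £17,437.84.
Loan 2: monthly rate = 10.05%/12 = 0.0083750; payment = 74,000 × 0.0083750 / (1 − (1+0.0083750)^−84) = £1,230.40.
Total interest on Loan 2 = 84 × £1,230.40 − £74,000 = £29,353.60.
Loan 1 is lower by £11,915.76.

Loan 1 by £11,920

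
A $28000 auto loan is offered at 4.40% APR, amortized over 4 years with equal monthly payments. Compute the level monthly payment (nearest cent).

$637.24

At 4.40% the monthly rate is 0.0036667, so the payment is 28,000 × 0.0036667 / (1 − 1.0036667^−48) = $637.24.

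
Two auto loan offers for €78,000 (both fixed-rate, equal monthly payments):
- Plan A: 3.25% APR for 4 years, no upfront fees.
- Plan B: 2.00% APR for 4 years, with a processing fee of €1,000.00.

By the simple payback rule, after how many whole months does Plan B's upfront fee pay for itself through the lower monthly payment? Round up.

Plan A: at 3.25% the monthly rate is 0.0027083, so the payment is 78,000 × 0.0027083 / (1 − 1.0027083^−48) = €1,735.11.
Plan B: at 2.00% the monthly rate is 0.0016667, so the payment is 78,000 × 0.0016667 / (1 − 1.0016667^−48) = €1,692.22.
Monthly savings = €1,735.11 − €1,692.22 = €42.89.
Break-even = €1,000.00 / €42.89 = 23.32 → 24 months.

24 months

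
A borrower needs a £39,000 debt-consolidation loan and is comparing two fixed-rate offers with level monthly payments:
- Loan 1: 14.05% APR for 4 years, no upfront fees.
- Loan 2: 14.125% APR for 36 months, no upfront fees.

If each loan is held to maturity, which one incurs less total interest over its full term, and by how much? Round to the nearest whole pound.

Loan 1: at 14.05% the monthly rate is 0.0117083, so the payment is 39,000 × 0.0117083 / (1 − 1.0117083^−48) = £1,066.71.
Total interest on Loan 1 = 48 × £1,066.71 − £39,000 = £12,202.08.
Loan 2: monthly rate = 14.125%/12 = 0.0117708; payment = 39,000 × 0.0117708 / (1 − (1+0.0117708)^−36) = £1,335.30.
Total interest on Loan 2 = 36 × £1,335.30 − £39,000 = £9,070.80.
Loan 2 is lower by £3,131.28.

Loan 2 by £3,131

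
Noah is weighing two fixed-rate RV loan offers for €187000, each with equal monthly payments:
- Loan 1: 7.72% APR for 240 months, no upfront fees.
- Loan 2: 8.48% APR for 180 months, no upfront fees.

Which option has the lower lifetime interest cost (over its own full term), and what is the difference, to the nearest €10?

Loan 1: at 7.72% the monthly rate is 0.0064333, so the payment is 187,000 × 0.0064333 / (1 − 1.0064333^−240) = €1,531.71.
Total interest on Loan 1 = 240 × €1,531.71 − €187,000 = €180,610.40.
Loan 2: at 8.48% the monthly rate is 0.0070667, so the payment is 187,000 × 0.0070667 / (1 − 1.0070667^−180) = €1,839.27.
Total interest on Loan 2 = 180 × €1,839.27 − €187,000 = €144,068.60.
Loan 2 is lower by €36,541.80.

Loan 2 by €36,540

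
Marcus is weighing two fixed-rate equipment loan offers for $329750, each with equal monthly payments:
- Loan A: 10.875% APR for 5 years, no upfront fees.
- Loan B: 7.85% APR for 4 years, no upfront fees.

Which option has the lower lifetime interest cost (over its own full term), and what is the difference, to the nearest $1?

Loan A: monthly rate = 10.875%/12 = 0.0090625; payment = 329,750 × 0.0090625 / (1 − (1+0.0090625)^−60) = $7,149.02.
Total interest on Loan A = 60 × $7,149.02 − $329,750 = $99,191.20.
Loan B: at 7.85% the monthly rate is 0.0065417, so the payment is 329,750 × 0.0065417 / (1 − 1.0065417^−48) = $8,026.96.
Total interest on Loan B = 48 × $8,026.96 − $329,750 = $55,544.08.
Loan B is lower by $43,647.12.

Loan B by $43,647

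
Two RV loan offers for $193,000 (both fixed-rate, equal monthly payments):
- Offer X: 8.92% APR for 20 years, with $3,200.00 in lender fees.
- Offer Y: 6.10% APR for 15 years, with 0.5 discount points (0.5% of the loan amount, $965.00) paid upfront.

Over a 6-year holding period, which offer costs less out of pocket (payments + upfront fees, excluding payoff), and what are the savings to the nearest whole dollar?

Offer X: monthly rate = 8.92%/12 = 0.0074333; payment = 193,000 × 0.0074333 / (1 − (1+0.0074333)^−240) = $1,726.55.
Offer Y: at 6.10% the monthly rate is 0.0050833, so the payment is 193,000 × 0.0050833 / (1 − 1.0050833^−180) = $1,639.09.
Over 72 months: Offer X costs 72 × $1,726.55 + $3,200.00 = $127,511.60; Offer Y costs 72 × $1,639.09 + $965.00 = $118,979.48.
Offer Y is cheaper by $127,511.60 − $118,979.48 = $8,532.12.

Offer Y by $8,532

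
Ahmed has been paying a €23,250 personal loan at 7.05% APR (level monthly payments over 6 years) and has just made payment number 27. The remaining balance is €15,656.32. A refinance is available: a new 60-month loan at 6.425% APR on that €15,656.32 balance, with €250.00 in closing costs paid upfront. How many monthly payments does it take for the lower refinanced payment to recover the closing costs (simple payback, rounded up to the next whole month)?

3 months

Current payment = 23,250 × 7.05%/12 / (1 − (1+0.0058750)^−72) = €396.95.
Refinanced payment = 15,656.32 × 0.0053542 / (1 − (1+0.0053542)^−60) = €305.78.
Monthly savings = €396.95 − €305.78 = €91.17.
Break-even = €250.00 / €91.17 = 2.74 → 3 months.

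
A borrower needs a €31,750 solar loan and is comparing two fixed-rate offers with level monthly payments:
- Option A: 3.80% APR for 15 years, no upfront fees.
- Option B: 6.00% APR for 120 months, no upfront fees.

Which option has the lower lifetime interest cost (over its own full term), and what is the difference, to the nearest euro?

Option A: monthly rate = 3.8%/12 = 0.0031667; payment = 31,750 × 0.0031667 / (1 − (1+0.0031667)^−180) = €231.68.
Total interest on Option A = 180 × €231.68 − €31,750 = €9,952.40.
Option B: monthly rate = 6%/12 = 0.0050000; payment = 31,750 × 0.0050000 / (1 − (1+0.0050000)^−120) = €352.49.
Total interest on Option B = 120 × €352.49 − €31,750 = €10,548.80.
Option A is lower by €596.40.

Option A by €596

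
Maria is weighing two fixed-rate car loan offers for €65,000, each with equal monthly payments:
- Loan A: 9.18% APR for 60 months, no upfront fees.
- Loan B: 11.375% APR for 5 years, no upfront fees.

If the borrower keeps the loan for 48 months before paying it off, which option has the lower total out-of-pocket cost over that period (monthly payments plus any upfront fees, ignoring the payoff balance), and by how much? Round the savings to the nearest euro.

Loan A by €3,382

Loan A: at 9.18% the monthly rate is 0.0076500, so the payment is 65,000 × 0.0076500 / (1 − 1.0076500^−60) = €1,354.98.
Loan B: at 11.375% the monthly rate is 0.0094792, so the payment is 65,000 × 0.0094792 / (1 − 1.0094792^−60) = €1,425.44.
Over 48 months: Loan A costs 48 × €1,354.98 = €65,039.04; Loan B costs 48 × €1,425.44 = €68,421.12.
Loan A is cheaper by €68,421.12 − €65,039.04 = €3,382.08.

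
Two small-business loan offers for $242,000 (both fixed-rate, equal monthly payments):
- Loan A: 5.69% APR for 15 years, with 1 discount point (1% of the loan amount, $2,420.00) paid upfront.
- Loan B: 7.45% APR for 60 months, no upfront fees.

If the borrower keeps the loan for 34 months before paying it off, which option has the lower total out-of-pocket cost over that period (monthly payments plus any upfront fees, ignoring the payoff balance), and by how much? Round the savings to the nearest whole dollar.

Loan A: at 5.69% the monthly rate is 0.0047417, so the payment is 242,000 × 0.0047417 / (1 − 1.0047417^−180) = $2,001.83.
Loan B: at 7.45% the monthly rate is 0.0062083, so the payment is 242,000 × 0.0062083 / (1 − 1.0062083^−60) = $4,843.44.
Over 34 months: Loan A costs 34 × $2,001.83 + $2,420.00 = $70,482.22; Loan B costs 34 × $4,843.44 = $164,676.96.
Loan A is cheaper by $164,676.96 − $70,482.22 = $94,194.74.

Loan A by $94,195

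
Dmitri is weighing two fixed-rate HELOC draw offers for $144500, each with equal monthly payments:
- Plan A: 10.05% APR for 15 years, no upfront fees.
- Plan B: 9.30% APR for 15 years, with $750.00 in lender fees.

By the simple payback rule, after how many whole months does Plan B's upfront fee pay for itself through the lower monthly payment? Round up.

Plan A: monthly rate = 10.05%/12 = 0.0083750; payment = 144,500 × 0.0083750 / (1 − (1+0.0083750)^−180) = $1,557.23.
Plan B: monthly rate = 9.3%/12 = 0.0077500; payment = 144,500 × 0.0077500 / (1 − (1+0.0077500)^−180) = $1,491.51.
Monthly savings = $1,557.23 − $1,491.51 = $65.72.
Break-even = $750.00 / $65.72 = 11.41 → 12 months.

12 months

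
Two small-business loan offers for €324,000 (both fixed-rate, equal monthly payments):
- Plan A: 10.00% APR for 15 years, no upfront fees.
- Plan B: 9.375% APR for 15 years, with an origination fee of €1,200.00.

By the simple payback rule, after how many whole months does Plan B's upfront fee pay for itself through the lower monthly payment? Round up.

Plan A: monthly rate = 10%/12 = 0.0083333; payment = 324,000 × 0.0083333 / (1 − (1+0.0083333)^−180) = €3,481.72.
Plan B: at 9.375% the monthly rate is 0.0078125, so the payment is 324,000 × 0.0078125 / (1 − 1.0078125^−180) = €3,358.89.
Monthly savings = €3,481.72 − €3,358.89 = €122.83.
Break-even = €1,200.00 / €122.83 = 9.77 → 10 months.

10 months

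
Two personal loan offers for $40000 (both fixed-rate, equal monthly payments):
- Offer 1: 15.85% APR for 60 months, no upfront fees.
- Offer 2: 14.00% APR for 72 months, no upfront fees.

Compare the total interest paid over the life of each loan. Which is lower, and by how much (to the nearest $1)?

Offer 1: at 15.85% the monthly rate is 0.0132083, so the payment is 40,000 × 0.0132083 / (1 − 1.0132083^−60) = $969.54.
Total interest on Offer 1 = 60 × $969.54 − $40,000 = $18,172.40.
Offer 2: at 14.00% the monthly rate is 0.0116667, so the payment is 40,000 × 0.0116667 / (1 − 1.0116667^−72) = $824.23.
Total interest on Offer 2 = 72 × $824.23 − $40,000 = $19,344.56.
Offer 1 is lower by $1,172.16.

Offer 1 by $1,172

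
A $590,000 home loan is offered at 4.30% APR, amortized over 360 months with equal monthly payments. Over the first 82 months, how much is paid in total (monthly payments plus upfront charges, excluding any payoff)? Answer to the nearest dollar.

At 4.30% the monthly rate is 0.0035833, so the payment is 590,000 × 0.0035833 / (1 − 1.0035833^−360) = $2,919.74.
Total outlay = 82 × $2,919.74 = $239,418.68.

$239,419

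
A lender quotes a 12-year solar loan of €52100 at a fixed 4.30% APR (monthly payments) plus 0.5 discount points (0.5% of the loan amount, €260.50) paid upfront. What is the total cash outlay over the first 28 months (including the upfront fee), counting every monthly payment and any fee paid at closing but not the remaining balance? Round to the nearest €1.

€13,246

At 4.30% the monthly rate is 0.0035833, so the payment is 52,100 × 0.0035833 / (1 − 1.0035833^−144) = €463.78.
Total outlay = 28 × €463.78 + €260.50 = €13,246.34.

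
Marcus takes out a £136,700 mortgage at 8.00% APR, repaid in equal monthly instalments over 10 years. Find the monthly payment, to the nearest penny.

£1,658.55

At 8.00% the monthly rate is 0.0066667, so the payment is 136,700 × 0.0066667 / (1 − 1.0066667^−120) = £1,658.55.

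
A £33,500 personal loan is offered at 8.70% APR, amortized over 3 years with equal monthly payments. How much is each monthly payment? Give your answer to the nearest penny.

£1,060.62

Monthly rate = 8.7%/12 = 0.0072500; payment = 33,500 × 0.0072500 / (1 − (1+0.0072500)^−36) = £1,060.62.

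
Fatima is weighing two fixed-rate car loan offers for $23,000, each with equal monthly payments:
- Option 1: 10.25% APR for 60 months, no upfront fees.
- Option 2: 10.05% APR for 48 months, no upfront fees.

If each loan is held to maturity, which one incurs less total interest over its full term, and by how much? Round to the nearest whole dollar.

Option 1: monthly rate = 10.25%/12 = 0.0085417; payment = 23,000 × 0.0085417 / (1 − (1+0.0085417)^−60) = $491.52.
Total interest on Option 1 = 60 × $491.52 − $23,000 = $6,491.20.
Option 2: at 10.05% the monthly rate is 0.0083750, so the payment is 23,000 × 0.0083750 / (1 − 1.0083750^−48) = $583.89.
Total interest on Option 2 = 48 × $583.89 − $23,000 = $5,026.72.
Option 2 is lower by $1,464.48.

Option 2 by $1,464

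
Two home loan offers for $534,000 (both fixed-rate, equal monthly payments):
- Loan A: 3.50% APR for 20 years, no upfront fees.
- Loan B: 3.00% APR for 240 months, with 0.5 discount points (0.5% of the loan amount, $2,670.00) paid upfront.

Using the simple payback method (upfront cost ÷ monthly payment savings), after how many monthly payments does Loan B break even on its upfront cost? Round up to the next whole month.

Loan A: at 3.50% the monthly rate is 0.0029167, so the payment is 534,000 × 0.0029167 / (1 − 1.0029167^−240) = $3,096.98.
Loan B: monthly rate = 3%/12 = 0.0025000; payment = 534,000 × 0.0025000 / (1 − (1+0.0025000)^−240) = $2,961.55.
Monthly savings = $3,096.98 − $2,961.55 = $135.43.
Break-even = $2,670.00 / $135.43 = 19.71 → 20 months.

20 months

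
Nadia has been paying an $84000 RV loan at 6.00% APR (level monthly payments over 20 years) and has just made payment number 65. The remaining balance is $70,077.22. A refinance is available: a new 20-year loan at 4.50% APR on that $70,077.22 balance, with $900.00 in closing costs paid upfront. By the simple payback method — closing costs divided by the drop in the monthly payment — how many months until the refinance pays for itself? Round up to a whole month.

Current payment = 84,000 × 6%/12 / (1 − (1+0.0050000)^−240) = $601.80.
Refinanced payment = 70,077.22 × 0.0037500 / (1 − (1+0.0037500)^−240) = $443.34.
Monthly savings = $601.80 − $443.34 = $158.46.
Break-even = $900.00 / $158.46 = 5.68 → 6 months.

6 months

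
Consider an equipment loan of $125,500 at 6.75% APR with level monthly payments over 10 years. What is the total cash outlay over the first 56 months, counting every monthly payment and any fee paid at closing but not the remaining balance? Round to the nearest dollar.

$80,698

At 6.75% the monthly rate is 0.0056250, so the payment is 125,500 × 0.0056250 / (1 − 1.0056250^−120) = $1,441.04.
Total outlay = 56 × $1,441.04 = $80,698.24.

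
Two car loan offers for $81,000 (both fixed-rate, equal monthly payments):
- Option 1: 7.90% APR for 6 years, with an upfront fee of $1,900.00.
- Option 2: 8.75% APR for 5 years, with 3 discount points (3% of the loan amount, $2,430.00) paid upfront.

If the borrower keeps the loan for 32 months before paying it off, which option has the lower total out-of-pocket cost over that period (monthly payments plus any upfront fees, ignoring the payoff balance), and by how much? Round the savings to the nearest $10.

Option 1: monthly rate = 7.9%/12 = 0.0065833; payment = 81,000 × 0.0065833 / (1 − (1+0.0065833)^−72) = $1,416.24.
Option 2: at 8.75% the monthly rate is 0.0072917, so the payment is 81,000 × 0.0072917 / (1 − 1.0072917^−60) = $1,671.62.
Over 32 months: Option 1 costs 32 × $1,416.24 + $1,900.00 = $47,219.68; Option 2 costs 32 × $1,671.62 + $2,430.00 = $55,921.84.
Option 1 is cheaper by $55,921.84 − $47,219.68 = $8,702.16.

Option 1 by $8,700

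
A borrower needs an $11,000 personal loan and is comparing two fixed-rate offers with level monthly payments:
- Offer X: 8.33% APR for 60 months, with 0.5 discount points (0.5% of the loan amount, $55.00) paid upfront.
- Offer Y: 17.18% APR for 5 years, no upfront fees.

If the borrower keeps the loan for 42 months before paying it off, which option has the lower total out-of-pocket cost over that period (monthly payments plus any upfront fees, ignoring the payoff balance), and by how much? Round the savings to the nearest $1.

Offer X by $2,031

Offer X: monthly rate = 8.33%/12 = 0.0069417; payment = 11,000 × 0.0069417 / (1 − (1+0.0069417)^−60) = $224.78.
Offer Y: monthly rate = 17.18%/12 = 0.0143167; payment = 11,000 × 0.0143167 / (1 − (1+0.0143167)^−60) = $274.44.
Over 42 months: Offer X costs 42 × $224.78 + $55.00 = $9,495.76; Offer Y costs 42 × $274.44 = $11,526.48.
Offer X is cheaper by $11,526.48 − $9,495.76 = $2,030.72.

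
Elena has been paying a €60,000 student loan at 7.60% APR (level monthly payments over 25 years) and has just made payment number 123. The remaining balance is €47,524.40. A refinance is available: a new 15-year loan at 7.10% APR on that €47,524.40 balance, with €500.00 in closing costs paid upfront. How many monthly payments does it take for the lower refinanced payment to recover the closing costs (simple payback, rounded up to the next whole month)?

29 months

Current payment = 60,000 × 7.6%/12 / (1 − (1+0.0063333)^−300) = €447.30.
Refinanced payment = 47,524.40 × 0.0059167 / (1 − (1+0.0059167)^−180) = €429.82.
Monthly savings = €447.30 − €429.82 = €17.48.
Break-even = €500.00 / €17.48 = 28.60 → 29 months.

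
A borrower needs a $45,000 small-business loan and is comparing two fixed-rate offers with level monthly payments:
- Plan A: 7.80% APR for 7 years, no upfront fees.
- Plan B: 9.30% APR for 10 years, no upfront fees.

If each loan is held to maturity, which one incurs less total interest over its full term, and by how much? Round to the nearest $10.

Plan A: at 7.80% the monthly rate is 0.0065000, so the payment is 45,000 × 0.0065000 / (1 − 1.0065000^−84) = $696.90.
Total interest on Plan A = 84 × $696.90 − $45,000 = $13,539.60.
Plan B: at 9.30% the monthly rate is 0.0077500, so the payment is 45,000 × 0.0077500 / (1 − 1.0077500^−120) = $577.37.
Total interest on Plan B = 120 × $577.37 − $45,000 = $24,284.40.
Plan A is lower by $10,744.80.

Plan A by $10,740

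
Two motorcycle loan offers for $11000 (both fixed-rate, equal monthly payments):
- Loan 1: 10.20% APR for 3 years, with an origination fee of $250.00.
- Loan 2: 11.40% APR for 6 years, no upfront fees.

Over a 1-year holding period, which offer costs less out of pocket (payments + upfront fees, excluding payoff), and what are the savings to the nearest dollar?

Loan 2 by $1,982

Loan 1: monthly rate = 10.2%/12 = 0.0085000; payment = 11,000 × 0.0085000 / (1 − (1+0.0085000)^−36) = $355.97.
Loan 2: at 11.40% the monthly rate is 0.0095000, so the payment is 11,000 × 0.0095000 / (1 − 1.0095000^−72) = $211.64.
Over 12 months: Loan 1 costs 12 × $355.97 + $250.00 = $4,521.64; Loan 2 costs 12 × $211.64 = $2,539.68.
Loan 2 is cheaper by $4,521.64 − $2,539.68 = $1,981.96.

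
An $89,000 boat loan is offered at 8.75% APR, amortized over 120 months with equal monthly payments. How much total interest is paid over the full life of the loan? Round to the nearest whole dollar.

At 8.75% the monthly rate is 0.0072917, so the payment is 89,000 × 0.0072917 / (1 − 1.0072917^−120) = $1,115.41.
Total paid = 120 × $1,115.41 = $133,849.20; interest = $133,849.20 − $89,000 = $44,849.20.

$44,849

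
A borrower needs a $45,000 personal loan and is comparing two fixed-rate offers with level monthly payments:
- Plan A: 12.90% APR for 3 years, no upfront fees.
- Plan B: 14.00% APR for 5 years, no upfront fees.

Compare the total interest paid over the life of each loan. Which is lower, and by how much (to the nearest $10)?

Plan A: at 12.90% the monthly rate is 0.0107500, so the payment is 45,000 × 0.0107500 / (1 − 1.0107500^−36) = $1,514.06.
Total interest on Plan A = 36 × $1,514.06 − $45,000 = $9,506.16.
Plan B: monthly rate = 14%/12 = 0.0116667; payment = 45,000 × 0.0116667 / (1 − (1+0.0116667)^−60) = $1,047.07.
Total interest on Plan B = 60 × $1,047.07 − $45,000 = $17,824.20.
Plan A is lower by $8,318.04.

Plan A by $8,320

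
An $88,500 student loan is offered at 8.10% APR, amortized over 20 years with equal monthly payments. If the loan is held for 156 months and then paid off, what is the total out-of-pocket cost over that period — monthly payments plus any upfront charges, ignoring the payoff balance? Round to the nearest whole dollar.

$116,340

Monthly rate = 8.1%/12 = 0.0067500; payment = 88,500 × 0.0067500 / (1 − (1+0.0067500)^−240) = $745.77.
Total outlay = 156 × $745.77 = $116,340.12.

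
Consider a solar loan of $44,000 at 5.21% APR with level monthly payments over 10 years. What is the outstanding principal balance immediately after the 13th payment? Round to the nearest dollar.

$40,261

With monthly rate i = 5.21%/12 = 0.0043417, the balance after k of n payments is P · [(1+i)^n − (1+i)^k] / [(1+i)^n − 1].
(1+0.0043417)^120 = 1.68181280 and (1+0.0043417)^13 = 1.05793563, so the balance is 44,000 × (1.68181280 − 1.05793563) / (1.68181280 − 1) = $40,261.19.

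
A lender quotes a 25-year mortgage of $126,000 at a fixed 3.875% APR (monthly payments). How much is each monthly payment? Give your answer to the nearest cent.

Monthly rate = 3.875%/12 = 0.0032292; payment = 126,000 × 0.0032292 / (1 − (1+0.0032292)^−300) = $656.41.

$656.41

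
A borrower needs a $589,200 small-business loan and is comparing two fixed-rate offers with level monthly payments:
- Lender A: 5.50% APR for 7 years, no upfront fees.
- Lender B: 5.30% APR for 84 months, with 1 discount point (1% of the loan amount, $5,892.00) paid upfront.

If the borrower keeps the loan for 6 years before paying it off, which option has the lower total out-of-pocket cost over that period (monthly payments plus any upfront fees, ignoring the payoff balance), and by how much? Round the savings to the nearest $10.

Lender A: monthly rate = 5.5%/12 = 0.0045833; payment = 589,200 × 0.0045833 / (1 − (1+0.0045833)^−84) = $8,466.83.
Lender B: monthly rate = 5.3%/12 = 0.0044167; payment = 589,200 × 0.0044167 / (1 − (1+0.0044167)^−84) = $8,411.01.
Over 72 months: Lender A costs 72 × $8,466.83 = $609,611.76; Lender B costs 72 × $8,411.01 + $5,892.00 = $611,484.72.
Lender A is cheaper by $611,484.72 − $609,611.76 = $1,872.96.

Lender A by $1,870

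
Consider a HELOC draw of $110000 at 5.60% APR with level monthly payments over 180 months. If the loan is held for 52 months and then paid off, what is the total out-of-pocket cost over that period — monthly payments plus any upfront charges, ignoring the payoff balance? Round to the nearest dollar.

$47,041

Monthly rate = 5.6%/12 = 0.0046667; payment = 110,000 × 0.0046667 / (1 − (1+0.0046667)^−180) = $904.64.
Total outlay = 52 × $904.64 = $47,041.28.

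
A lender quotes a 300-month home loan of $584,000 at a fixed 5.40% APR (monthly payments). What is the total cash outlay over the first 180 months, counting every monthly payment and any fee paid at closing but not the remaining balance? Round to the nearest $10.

$639,270

Monthly rate = 5.4%/12 = 0.0045000; payment = 584,000 × 0.0045000 / (1 − (1+0.0045000)^−300) = $3,551.48.
Total outlay = 180 × $3,551.48 = $639,266.40.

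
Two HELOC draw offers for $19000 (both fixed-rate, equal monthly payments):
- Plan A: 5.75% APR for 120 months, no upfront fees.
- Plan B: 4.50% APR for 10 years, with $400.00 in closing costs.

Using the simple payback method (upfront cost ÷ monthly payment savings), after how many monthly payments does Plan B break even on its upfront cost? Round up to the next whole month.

Plan A: at 5.75% the monthly rate is 0.0047917, so the payment is 19,000 × 0.0047917 / (1 − 1.0047917^−120) = $208.56.
Plan B: at 4.50% the monthly rate is 0.0037500, so the payment is 19,000 × 0.0037500 / (1 − 1.0037500^−120) = $196.91.
Monthly savings = $208.56 − $196.91 = $11.65.
Break-even = $400.00 / $11.65 = 34.33 → 35 months.

35 months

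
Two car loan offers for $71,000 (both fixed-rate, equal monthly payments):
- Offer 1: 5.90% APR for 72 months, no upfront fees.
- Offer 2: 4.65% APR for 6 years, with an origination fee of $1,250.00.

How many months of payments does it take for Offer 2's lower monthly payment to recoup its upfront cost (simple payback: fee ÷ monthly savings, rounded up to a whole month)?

31 months

Offer 1: monthly rate = 5.9%/12 = 0.0049167; payment = 71,000 × 0.0049167 / (1 − (1+0.0049167)^−72) = $1,173.33.
Offer 2: monthly rate = 4.65%/12 = 0.0038750; payment = 71,000 × 0.0038750 / (1 − (1+0.0038750)^−72) = $1,131.96.
Monthly savings = $1,173.33 − $1,131.96 = $41.37.
Break-even = $1,250.00 / $41.37 = 30.22 → 31 months.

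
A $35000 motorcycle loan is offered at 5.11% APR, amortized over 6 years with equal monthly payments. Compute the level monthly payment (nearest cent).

At 5.11% the monthly rate is 0.0042583, so the payment is 35,000 × 0.0042583 / (1 − 1.0042583^−72) = $565.46.

$565.46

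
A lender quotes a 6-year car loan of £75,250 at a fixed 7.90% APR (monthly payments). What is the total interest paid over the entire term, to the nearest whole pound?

£19,481

At 7.90% the monthly rate is 0.0065833, so the payment is 75,250 × 0.0065833 / (1 − 1.0065833^−72) = £1,315.71.
Total paid = 72 × £1,315.71 = £94,731.12; interest = £94,731.12 − £75,250 = £19,481.12.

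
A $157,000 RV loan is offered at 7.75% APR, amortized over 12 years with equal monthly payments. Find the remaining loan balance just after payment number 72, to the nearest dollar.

With monthly rate i = 7.75%/12 = 0.0064583, the balance after k of n payments is P · [(1+i)^n − (1+i)^k] / [(1+i)^n − 1].
(1+0.0064583)^144 = 2.52694166 and (1+0.0064583)^72 = 1.58963570, so the balance is 157,000 × (2.52694166 − 1.58963570) / (2.52694166 − 1) = $96,373.71.

$96,374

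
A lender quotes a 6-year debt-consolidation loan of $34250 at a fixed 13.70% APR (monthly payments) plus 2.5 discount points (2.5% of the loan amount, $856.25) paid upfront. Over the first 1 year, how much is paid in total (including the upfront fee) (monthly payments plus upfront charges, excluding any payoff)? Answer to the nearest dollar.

At 13.70% the monthly rate is 0.0114167, so the payment is 34,250 × 0.0114167 / (1 − 1.0114167^−72) = $700.26.
Total outlay = 12 × $700.26 + $856.25 = $9,259.37.

$9,259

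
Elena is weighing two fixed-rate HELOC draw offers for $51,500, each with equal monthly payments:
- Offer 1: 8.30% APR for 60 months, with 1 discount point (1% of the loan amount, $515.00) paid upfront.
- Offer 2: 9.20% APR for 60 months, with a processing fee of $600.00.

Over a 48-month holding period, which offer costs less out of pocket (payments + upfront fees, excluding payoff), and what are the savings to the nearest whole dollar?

Offer 1: at 8.30% the monthly rate is 0.0069167, so the payment is 51,500 × 0.0069167 / (1 − 1.0069167^−60) = $1,051.64.
Offer 2: monthly rate = 9.2%/12 = 0.0076667; payment = 51,500 × 0.0076667 / (1 − (1+0.0076667)^−60) = $1,074.06.
Over 48 months: Offer 1 costs 48 × $1,051.64 + $515.00 = $50,993.72; Offer 2 costs 48 × $1,074.06 + $600.00 = $52,154.88.
Offer 1 is cheaper by $52,154.88 − $50,993.72 = $1,161.16.

Offer 1 by $1,161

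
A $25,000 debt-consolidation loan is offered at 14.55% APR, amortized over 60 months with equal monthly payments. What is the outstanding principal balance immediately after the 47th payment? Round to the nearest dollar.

$7,043

With monthly rate i = 14.55%/12 = 0.0121250, the balance after k of n payments is P · [(1+i)^n − (1+i)^k] / [(1+i)^n − 1].
(1+0.0121250)^60 = 2.06086307 and (1+0.0121250)^47 = 1.76199697, so the balance is 25,000 × (2.06086307 − 1.76199697) / (2.06086307 − 1) = $7,042.99.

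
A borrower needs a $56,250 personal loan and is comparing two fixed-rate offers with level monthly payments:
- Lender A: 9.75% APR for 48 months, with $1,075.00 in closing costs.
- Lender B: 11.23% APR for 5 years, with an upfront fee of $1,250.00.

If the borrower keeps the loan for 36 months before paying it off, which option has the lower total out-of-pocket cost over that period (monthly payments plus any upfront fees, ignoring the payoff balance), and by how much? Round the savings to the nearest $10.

Lender A: at 9.75% the monthly rate is 0.0081250, so the payment is 56,250 × 0.0081250 / (1 − 1.0081250^−48) = $1,419.90.
Lender B: at 11.23% the monthly rate is 0.0093583, so the payment is 56,250 × 0.0093583 / (1 − 1.0093583^−60) = $1,229.47.
Over 36 months: Lender A costs 36 × $1,419.90 + $1,075.00 = $52,191.40; Lender B costs 36 × $1,229.47 + $1,250.00 = $45,510.92.
Lender B is cheaper by $52,191.40 − $45,510.92 = $6,680.48.

Lender B by $6,680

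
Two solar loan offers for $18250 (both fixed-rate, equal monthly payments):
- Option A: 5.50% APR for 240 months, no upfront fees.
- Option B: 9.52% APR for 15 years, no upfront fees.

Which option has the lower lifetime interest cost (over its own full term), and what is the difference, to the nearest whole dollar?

Option A: at 5.50% the monthly rate is 0.0045833, so the payment is 18,250 × 0.0045833 / (1 − 1.0045833^−240) = $125.54.
Total interest on Option A = 240 × $125.54 − $18,250 = $11,879.60.
Option B: at 9.52% the monthly rate is 0.0079333, so the payment is 18,250 × 0.0079333 / (1 − 1.0079333^−180) = $190.79.
Total interest on Option B = 180 × $190.79 − $18,250 = $16,092.20.
Option A is lower by $4,212.60.

Option A by $4,213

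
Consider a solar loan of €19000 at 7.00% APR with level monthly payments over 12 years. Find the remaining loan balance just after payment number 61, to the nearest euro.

With monthly rate i = 7%/12 = 0.0058333, the balance after k of n payments is P · [(1+i)^n − (1+i)^k] / [(1+i)^n − 1].
(1+0.0058333)^144 = 2.31072074 and (1+0.0058333)^61 = 1.42589474, so the balance is 19,000 × (2.31072074 − 1.42589474) / (2.31072074 − 1) = €12,826.30.

€12,826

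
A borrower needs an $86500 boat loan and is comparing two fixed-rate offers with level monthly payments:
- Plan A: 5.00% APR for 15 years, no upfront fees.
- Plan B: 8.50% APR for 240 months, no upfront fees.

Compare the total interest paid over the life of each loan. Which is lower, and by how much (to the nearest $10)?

Plan A by $57,030

Plan A: at 5.00% the monthly rate is 0.0041667, so the payment is 86,500 × 0.0041667 / (1 − 1.0041667^−180) = $684.04.
Total interest on Plan A = 180 × $684.04 − $86,500 = $36,627.20.
Plan B: monthly rate = 8.5%/12 = 0.0070833; payment = 86,500 × 0.0070833 / (1 − (1+0.0070833)^−240) = $750.67.
Total interest on Plan B = 240 × $750.67 − $86,500 = $93,660.80.
Plan A is lower by $57,033.60.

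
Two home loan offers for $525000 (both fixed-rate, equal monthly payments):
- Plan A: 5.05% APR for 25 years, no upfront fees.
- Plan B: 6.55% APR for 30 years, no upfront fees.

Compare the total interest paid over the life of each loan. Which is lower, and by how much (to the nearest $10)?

Plan A: at 5.05% the monthly rate is 0.0042083, so the payment is 525,000 × 0.0042083 / (1 − 1.0042083^−300) = $3,084.41.
Total interest on Plan A = 300 × $3,084.41 − $525,000 = $400,323.00.
Plan B: at 6.55% the monthly rate is 0.0054583, so the payment is 525,000 × 0.0054583 / (1 − 1.0054583^−360) = $3,335.64.
Total interest on Plan B = 360 × $3,335.64 − $525,000 = $675,830.40.
Plan A is lower by $275,507.40.

Plan A by $275,510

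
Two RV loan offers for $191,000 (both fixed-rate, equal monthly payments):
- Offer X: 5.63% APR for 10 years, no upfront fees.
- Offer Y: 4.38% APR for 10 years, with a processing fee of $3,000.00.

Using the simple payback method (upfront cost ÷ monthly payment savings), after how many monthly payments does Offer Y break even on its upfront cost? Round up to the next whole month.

26 months

Offer X: at 5.63% the monthly rate is 0.0046917, so the payment is 191,000 × 0.0046917 / (1 − 1.0046917^−120) = $2,085.18.
Offer Y: monthly rate = 4.38%/12 = 0.0036500; payment = 191,000 × 0.0036500 / (1 − (1+0.0036500)^−120) = $1,968.46.
Monthly savings = $2,085.18 − $1,968.46 = $116.72.
Break-even = $3,000.00 / $116.72 = 25.70 → 26 months.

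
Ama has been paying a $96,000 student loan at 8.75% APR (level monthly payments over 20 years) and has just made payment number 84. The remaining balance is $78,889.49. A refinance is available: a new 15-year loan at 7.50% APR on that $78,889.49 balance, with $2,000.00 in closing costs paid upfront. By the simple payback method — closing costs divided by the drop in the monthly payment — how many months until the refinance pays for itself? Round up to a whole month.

Current payment = 96,000 × 8.75%/12 / (1 − (1+0.0072917)^−240) = $848.36.
Refinanced payment = 78,889.49 × 0.0062500 / (1 − (1+0.0062500)^−180) = $731.32.
Monthly savings = $848.36 − $731.32 = $117.04.
Break-even = $2,000.00 / $117.04 = 17.09 → 18 months.

18 months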